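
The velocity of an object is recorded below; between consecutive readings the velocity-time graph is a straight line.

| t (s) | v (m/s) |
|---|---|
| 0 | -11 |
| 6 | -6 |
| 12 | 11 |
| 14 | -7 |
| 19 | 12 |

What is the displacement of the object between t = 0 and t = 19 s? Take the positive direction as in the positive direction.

-19.5 m

Net displacement equals the area under the velocity-time graph (areas below the axis count negative).
0–6 s: ½(-11 + -6)(6) = -51 m
6–12 s: ½(-6 + 11)(6) = 15 m
12–14 s: ½(11 + -7)(2) = 4 m
14–19 s: ½(-7 + 12)(5) = 12.5 m
Net displacement = -19.5 m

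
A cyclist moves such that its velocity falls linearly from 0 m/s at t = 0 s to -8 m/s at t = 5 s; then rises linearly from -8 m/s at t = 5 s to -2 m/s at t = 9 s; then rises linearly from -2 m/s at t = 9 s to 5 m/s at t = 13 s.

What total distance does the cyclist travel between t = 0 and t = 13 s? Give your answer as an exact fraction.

338/7 m

Distance (not displacement) is the total path length: add the absolute areas under v-t.
0–5 s: |½(0 + -8)(5)| = 20 m
5–9 s: |½(-8 + -2)(4)| = 20 m
9–13 s: v = 0 at t = 71/7 s; triangle areas 8/7 + 50/7 = 58/7 m
Total distance = 338/7 m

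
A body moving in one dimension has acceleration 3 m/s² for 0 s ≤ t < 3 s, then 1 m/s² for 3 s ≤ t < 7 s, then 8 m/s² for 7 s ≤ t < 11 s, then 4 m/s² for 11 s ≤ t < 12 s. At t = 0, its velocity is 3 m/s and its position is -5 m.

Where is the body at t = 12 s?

On each constant-a segment, Δv = aΔt and Δx = v₀Δt + ½aΔt²; chain segment to segment.
0–3 s: v starts 3 m/s; Δx = 3·3 + ½·3·3² = 22.5 m; v ends 12 m/s.
3–7 s: v starts 12 m/s; Δx = 12·4 + ½·1·4² = 56 m; v ends 16 m/s.
7–11 s: v starts 16 m/s; Δx = 16·4 + ½·8·4² = 128 m; v ends 48 m/s.
11–12 s: v starts 48 m/s; Δx = 48·1 + ½·4·1² = 50 m; v ends 52 m/s.
x(12) = -5 + Σ Δx = 251.5 m.

251.5 m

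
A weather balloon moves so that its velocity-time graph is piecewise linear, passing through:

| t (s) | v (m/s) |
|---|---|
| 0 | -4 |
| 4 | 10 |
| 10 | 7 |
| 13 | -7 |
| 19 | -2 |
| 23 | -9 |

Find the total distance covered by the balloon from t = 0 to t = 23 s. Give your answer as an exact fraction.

1779/14 m

Total distance travelled is ∫|v| dt — sum the magnitudes of each area piece.
0–4 s: v = 0 at t = 8/7 s; triangle areas 16/7 + 100/7 = 116/7 m
4–10 s: |½(10 + 7)(6)| = 51 m
10–13 s: v = 0 at t = 11.5 s; triangle areas 5.25 + 5.25 = 10.5 m
13–19 s: |½(-7 + -2)(6)| = 27 m
19–23 s: |½(-2 + -9)(4)| = 22 m
Total distance = 1779/14 m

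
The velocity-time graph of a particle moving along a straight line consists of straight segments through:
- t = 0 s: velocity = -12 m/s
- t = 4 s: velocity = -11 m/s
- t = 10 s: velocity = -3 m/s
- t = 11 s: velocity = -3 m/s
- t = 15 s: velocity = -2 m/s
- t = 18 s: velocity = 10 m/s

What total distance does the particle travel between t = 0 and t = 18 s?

114 m

Distance (not displacement) is the total path length: add the absolute areas under v-t.
0–4 s: |½(-12 + -11)(4)| = 46 m
4–10 s: |½(-11 + -3)(6)| = 42 m
10–11 s: |-3| × 1 = 3 m
11–15 s: |½(-3 + -2)(4)| = 10 m
15–18 s: v = 0 at t = 15.5 s; triangle areas 0.5 + 12.5 = 13 m
Total distance = 114 m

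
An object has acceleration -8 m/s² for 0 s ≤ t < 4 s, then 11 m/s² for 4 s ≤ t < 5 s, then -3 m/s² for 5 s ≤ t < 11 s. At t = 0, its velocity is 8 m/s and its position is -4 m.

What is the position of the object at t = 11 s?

On each constant-a segment, Δv = aΔt and Δx = v₀Δt + ½aΔt²; chain segment to segment.
0–4 s: v starts 8 m/s; Δx = 8·4 + ½·-8·4² = -32 m; v ends -24 m/s.
4–5 s: v starts -24 m/s; Δx = -24·1 + ½·11·1² = -18.5 m; v ends -13 m/s.
5–11 s: v starts -13 m/s; Δx = -13·6 + ½·-3·6² = -132 m; v ends -31 m/s.
x(11) = -4 + Σ Δx = -186.5 m.

-186.5 m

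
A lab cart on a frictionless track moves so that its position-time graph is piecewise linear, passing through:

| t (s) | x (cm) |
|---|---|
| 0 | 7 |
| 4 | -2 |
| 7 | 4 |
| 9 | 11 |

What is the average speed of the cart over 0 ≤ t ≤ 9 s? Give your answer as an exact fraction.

22/9 cm/s

Average speed = (total path length)/(elapsed time); on a piecewise-linear x-t graph the path length is Σ|Δx|.
0–4 s: |Δx| = |-2 − 7| = 9 cm
4–7 s: |Δx| = |4 − -2| = 6 cm
7–9 s: |Δx| = |11 − 4| = 7 cm
Total path = 22 cm; average speed = 22/9 = 22/9 cm/s.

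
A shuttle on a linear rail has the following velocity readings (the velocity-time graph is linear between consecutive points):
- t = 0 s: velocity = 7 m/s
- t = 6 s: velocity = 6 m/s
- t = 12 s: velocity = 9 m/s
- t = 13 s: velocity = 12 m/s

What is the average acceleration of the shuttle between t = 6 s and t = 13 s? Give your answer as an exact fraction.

6/7 m/s²

Average acceleration = Δv/Δt = (12 − 6)/(13 − 6) = 6/7 m/s².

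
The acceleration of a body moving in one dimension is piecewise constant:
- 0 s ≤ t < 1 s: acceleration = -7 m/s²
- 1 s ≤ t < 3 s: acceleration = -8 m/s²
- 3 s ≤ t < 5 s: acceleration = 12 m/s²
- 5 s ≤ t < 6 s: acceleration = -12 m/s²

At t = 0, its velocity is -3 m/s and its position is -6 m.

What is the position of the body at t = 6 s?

-84.5 m

On each constant-a segment, Δv = aΔt and Δx = v₀Δt + ½aΔt²; chain segment to segment.
0–1 s: v starts -3 m/s; Δx = -3·1 + ½·-7·1² = -6.5 m; v ends -10 m/s.
1–3 s: v starts -10 m/s; Δx = -10·2 + ½·-8·2² = -36 m; v ends -26 m/s.
3–5 s: v starts -26 m/s; Δx = -26·2 + ½·12·2² = -28 m; v ends -2 m/s.
5–6 s: v starts -2 m/s; Δx = -2·1 + ½·-12·1² = -8 m; v ends -14 m/s.
x(6) = -6 + Σ Δx = -84.5 m.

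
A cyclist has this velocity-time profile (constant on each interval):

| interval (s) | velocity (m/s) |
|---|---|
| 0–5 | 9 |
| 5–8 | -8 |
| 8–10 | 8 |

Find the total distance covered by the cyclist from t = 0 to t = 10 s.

Total distance travelled is ∫|v| dt — sum the magnitudes of each area piece.
0–5 s: |9| × 5 = 45 m
5–8 s: |-8| × 3 = 24 m
8–10 s: |8| × 2 = 16 m
Total distance = 85 m

85 m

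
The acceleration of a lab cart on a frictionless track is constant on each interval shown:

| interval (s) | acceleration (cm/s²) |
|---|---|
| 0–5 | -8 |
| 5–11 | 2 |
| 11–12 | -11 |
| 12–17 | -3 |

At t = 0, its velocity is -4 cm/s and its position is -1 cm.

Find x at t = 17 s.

-639 cm

On each constant-a segment, Δv = aΔt and Δx = v₀Δt + ½aΔt²; chain segment to segment.
0–5 s: v starts -4 cm/s; Δx = -4·5 + ½·-8·5² = -120 cm; v ends -44 cm/s.
5–11 s: v starts -44 cm/s; Δx = -44·6 + ½·2·6² = -228 cm; v ends -32 cm/s.
11–12 s: v starts -32 cm/s; Δx = -32·1 + ½·-11·1² = -37.5 cm; v ends -43 cm/s.
12–17 s: v starts -43 cm/s; Δx = -43·5 + ½·-3·5² = -252.5 cm; v ends -58 cm/s.
x(17) = -1 + Σ Δx = -639 cm.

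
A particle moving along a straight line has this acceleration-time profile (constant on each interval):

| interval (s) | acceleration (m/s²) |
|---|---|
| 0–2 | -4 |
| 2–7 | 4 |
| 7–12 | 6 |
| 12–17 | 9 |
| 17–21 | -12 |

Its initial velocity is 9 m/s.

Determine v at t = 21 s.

Δv equals the area under the a-t graph; then v = v₀ + Δv.
0–2 s: -4 × 2 = -8 m/s
2–7 s: 4 × 5 = 20 m/s
7–12 s: 6 × 5 = 30 m/s
12–17 s: 9 × 5 = 45 m/s
17–21 s: -12 × 4 = -48 m/s
Δv = 39 m/s, so v(21) = 9 + (39) = 48 m/s.

48 m/s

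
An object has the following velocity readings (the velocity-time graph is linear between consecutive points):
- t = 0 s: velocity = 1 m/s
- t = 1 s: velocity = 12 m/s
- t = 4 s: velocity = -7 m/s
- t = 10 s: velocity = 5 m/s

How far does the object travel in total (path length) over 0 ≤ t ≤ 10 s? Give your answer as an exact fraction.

1529/38 m

Total distance travelled is ∫|v| dt — sum the magnitudes of each area piece.
0–1 s: |½(1 + 12)(1)| = 6.5 m
1–4 s: v = 0 at t = 55/19 s; triangle areas 216/19 + 147/38 = 579/38 m
4–10 s: v = 0 at t = 7.5 s; triangle areas 12.25 + 6.25 = 18.5 m
Total distance = 1529/38 m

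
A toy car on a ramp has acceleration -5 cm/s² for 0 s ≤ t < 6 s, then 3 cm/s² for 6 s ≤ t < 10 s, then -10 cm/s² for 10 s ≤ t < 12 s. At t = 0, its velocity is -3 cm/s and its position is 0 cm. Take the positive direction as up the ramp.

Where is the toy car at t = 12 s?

-278 cm

On each constant-a segment, Δv = aΔt and Δx = v₀Δt + ½aΔt²; chain segment to segment.
0–6 s: v starts -3 cm/s; Δx = -3·6 + ½·-5·6² = -108 cm; v ends -33 cm/s.
6–10 s: v starts -33 cm/s; Δx = -33·4 + ½·3·4² = -108 cm; v ends -21 cm/s.
10–12 s: v starts -21 cm/s; Δx = -21·2 + ½·-10·2² = -62 cm; v ends -41 cm/s.
x(12) = 0 + Σ Δx = -278 cm.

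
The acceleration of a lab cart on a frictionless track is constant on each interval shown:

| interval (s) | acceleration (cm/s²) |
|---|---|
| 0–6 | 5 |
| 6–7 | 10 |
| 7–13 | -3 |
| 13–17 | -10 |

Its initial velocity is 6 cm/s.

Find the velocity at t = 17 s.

Δv equals the area under the a-t graph; then v = v₀ + Δv.
0–6 s: 5 × 6 = 30 cm/s
6–7 s: 10 × 1 = 10 cm/s
7–13 s: -3 × 6 = -18 cm/s
13–17 s: -10 × 4 = -40 cm/s
Δv = -18 cm/s, so v(17) = 6 + (-18) = -12 cm/s.

-12 cm/s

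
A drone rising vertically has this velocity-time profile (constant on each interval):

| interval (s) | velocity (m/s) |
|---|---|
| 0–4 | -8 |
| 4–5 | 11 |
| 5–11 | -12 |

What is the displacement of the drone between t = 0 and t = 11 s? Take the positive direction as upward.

Displacement is the signed area under the v-t curve.
0–4 s: -8 × 4 = -32 m
4–5 s: 11 × 1 = 11 m
5–11 s: -12 × 6 = -72 m
Net displacement = -93 m

-93 m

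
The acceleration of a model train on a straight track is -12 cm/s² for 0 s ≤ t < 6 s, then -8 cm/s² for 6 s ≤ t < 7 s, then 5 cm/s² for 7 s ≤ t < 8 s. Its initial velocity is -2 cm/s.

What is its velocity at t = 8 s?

-77 cm/s

Δv equals the area under the a-t graph; then v = v₀ + Δv.
0–6 s: -12 × 6 = -72 cm/s
6–7 s: -8 × 1 = -8 cm/s
7–8 s: 5 × 1 = 5 cm/s
Δv = -75 cm/s, so v(8) = -2 + (-75) = -77 cm/s.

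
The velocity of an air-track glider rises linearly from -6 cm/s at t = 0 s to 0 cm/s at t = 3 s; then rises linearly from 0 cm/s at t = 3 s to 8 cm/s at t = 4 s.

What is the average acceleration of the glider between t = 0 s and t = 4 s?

3.5 cm/s²

Average acceleration = Δv/Δt = (8 − -6)/(4 − 0) = 3.5 cm/s².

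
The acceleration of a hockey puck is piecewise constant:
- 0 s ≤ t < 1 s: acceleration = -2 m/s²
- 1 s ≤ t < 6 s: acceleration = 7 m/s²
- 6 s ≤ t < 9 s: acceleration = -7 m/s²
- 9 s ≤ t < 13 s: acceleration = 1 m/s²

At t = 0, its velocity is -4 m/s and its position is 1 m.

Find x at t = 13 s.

149 m

On each constant-a segment, Δv = aΔt and Δx = v₀Δt + ½aΔt²; chain segment to segment.
0–1 s: v starts -4 m/s; Δx = -4·1 + ½·-2·1² = -5 m; v ends -6 m/s.
1–6 s: v starts -6 m/s; Δx = -6·5 + ½·7·5² = 57.5 m; v ends 29 m/s.
6–9 s: v starts 29 m/s; Δx = 29·3 + ½·-7·3² = 55.5 m; v ends 8 m/s.
9–13 s: v starts 8 m/s; Δx = 8·4 + ½·1·4² = 40 m; v ends 12 m/s.
x(13) = 1 + Σ Δx = 149 m.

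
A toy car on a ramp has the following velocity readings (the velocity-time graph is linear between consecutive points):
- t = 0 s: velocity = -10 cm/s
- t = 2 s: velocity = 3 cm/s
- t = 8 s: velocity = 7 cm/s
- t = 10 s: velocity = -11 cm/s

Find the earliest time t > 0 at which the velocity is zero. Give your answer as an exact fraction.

v changes sign on 0–2 s (from -10 to 3); the graph is linear there, so v = 0 at t = 0 + (10)·(2 − 0)/(3 − -10) = 20/13 s.

t = 20/13 s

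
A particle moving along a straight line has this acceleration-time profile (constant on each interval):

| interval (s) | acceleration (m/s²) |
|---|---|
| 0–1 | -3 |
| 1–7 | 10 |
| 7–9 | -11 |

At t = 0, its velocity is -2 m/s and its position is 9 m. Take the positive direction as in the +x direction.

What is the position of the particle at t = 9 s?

On each constant-a segment, Δv = aΔt and Δx = v₀Δt + ½aΔt²; chain segment to segment.
0–1 s: v starts -2 m/s; Δx = -2·1 + ½·-3·1² = -3.5 m; v ends -5 m/s.
1–7 s: v starts -5 m/s; Δx = -5·6 + ½·10·6² = 150 m; v ends 55 m/s.
7–9 s: v starts 55 m/s; Δx = 55·2 + ½·-11·2² = 88 m; v ends 33 m/s.
x(9) = 9 + Σ Δx = 243.5 m.

243.5 m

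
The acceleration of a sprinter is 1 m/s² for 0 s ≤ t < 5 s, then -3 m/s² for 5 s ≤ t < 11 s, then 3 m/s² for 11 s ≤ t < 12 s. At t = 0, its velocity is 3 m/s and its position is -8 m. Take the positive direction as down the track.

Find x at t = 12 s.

On each constant-a segment, Δv = aΔt and Δx = v₀Δt + ½aΔt²; chain segment to segment.
0–5 s: v starts 3 m/s; Δx = 3·5 + ½·1·5² = 27.5 m; v ends 8 m/s.
5–11 s: v starts 8 m/s; Δx = 8·6 + ½·-3·6² = -6 m; v ends -10 m/s.
11–12 s: v starts -10 m/s; Δx = -10·1 + ½·3·1² = -8.5 m; v ends -7 m/s.
x(12) = -8 + Σ Δx = 5 m.

5 m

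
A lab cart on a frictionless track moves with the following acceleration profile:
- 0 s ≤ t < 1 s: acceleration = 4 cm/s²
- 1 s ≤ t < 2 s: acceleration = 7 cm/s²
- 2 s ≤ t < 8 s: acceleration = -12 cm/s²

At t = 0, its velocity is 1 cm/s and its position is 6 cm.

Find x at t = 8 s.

-126.5 cm

On each constant-a segment, Δv = aΔt and Δx = v₀Δt + ½aΔt²; chain segment to segment.
0–1 s: v starts 1 cm/s; Δx = 1·1 + ½·4·1² = 3 cm; v ends 5 cm/s.
1–2 s: v starts 5 cm/s; Δx = 5·1 + ½·7·1² = 8.5 cm; v ends 12 cm/s.
2–8 s: v starts 12 cm/s; Δx = 12·6 + ½·-12·6² = -144 cm; v ends -60 cm/s.
x(8) = 6 + Σ Δx = -126.5 cm.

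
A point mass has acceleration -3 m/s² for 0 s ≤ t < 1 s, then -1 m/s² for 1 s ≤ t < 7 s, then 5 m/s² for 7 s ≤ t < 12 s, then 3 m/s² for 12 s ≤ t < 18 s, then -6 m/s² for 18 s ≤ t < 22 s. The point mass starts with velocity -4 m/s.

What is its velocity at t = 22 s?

6 m/s

Δv equals the area under the a-t graph; then v = v₀ + Δv.
0–1 s: -3 × 1 = -3 m/s
1–7 s: -1 × 6 = -6 m/s
7–12 s: 5 × 5 = 25 m/s
12–18 s: 3 × 6 = 18 m/s
18–22 s: -6 × 4 = -24 m/s
Δv = 10 m/s, so v(22) = -4 + (10) = 6 m/s.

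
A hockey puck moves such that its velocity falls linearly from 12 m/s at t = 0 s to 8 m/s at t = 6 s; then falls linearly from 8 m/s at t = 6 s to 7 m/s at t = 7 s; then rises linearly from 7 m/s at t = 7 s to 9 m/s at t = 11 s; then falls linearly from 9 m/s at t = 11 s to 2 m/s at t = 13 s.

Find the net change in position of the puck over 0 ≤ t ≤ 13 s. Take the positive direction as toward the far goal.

Displacement is the signed area under the v-t curve.
0–6 s: ½(12 + 8)(6) = 60 m
6–7 s: ½(8 + 7)(1) = 7.5 m
7–11 s: ½(7 + 9)(4) = 32 m
11–13 s: ½(9 + 2)(2) = 11 m
Net displacement = 110.5 m

110.5 m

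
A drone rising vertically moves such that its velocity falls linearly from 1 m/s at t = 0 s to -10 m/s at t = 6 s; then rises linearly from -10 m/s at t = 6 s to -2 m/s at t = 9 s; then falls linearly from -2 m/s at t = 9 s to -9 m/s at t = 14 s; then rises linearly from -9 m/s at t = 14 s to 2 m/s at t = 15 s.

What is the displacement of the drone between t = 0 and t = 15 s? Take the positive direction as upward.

-76 m

Net displacement equals the area under the velocity-time graph (areas below the axis count negative).
0–6 s: ½(1 + -10)(6) = -27 m
6–9 s: ½(-10 + -2)(3) = -18 m
9–14 s: ½(-2 + -9)(5) = -27.5 m
14–15 s: ½(-9 + 2)(1) = -3.5 m
Net displacement = -76 m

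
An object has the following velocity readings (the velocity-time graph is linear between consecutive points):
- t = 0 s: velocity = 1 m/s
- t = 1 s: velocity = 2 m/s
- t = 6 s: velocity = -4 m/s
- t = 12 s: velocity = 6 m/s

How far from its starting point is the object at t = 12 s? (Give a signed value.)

2.5 m

Displacement is the signed area under the v-t curve.
0–1 s: ½(1 + 2)(1) = 1.5 m
1–6 s: ½(2 + -4)(5) = -5 m
6–12 s: ½(-4 + 6)(6) = 6 m
Net displacement = 2.5 m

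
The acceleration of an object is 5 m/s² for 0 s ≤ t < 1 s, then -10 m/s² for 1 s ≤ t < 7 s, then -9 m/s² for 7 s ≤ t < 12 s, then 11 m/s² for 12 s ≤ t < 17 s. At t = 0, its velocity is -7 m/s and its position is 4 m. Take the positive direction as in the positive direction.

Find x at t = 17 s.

-1012.5 m

On each constant-a segment, Δv = aΔt and Δx = v₀Δt + ½aΔt²; chain segment to segment.
0–1 s: v starts -7 m/s; Δx = -7·1 + ½·5·1² = -4.5 m; v ends -2 m/s.
1–7 s: v starts -2 m/s; Δx = -2·6 + ½·-10·6² = -192 m; v ends -62 m/s.
7–12 s: v starts -62 m/s; Δx = -62·5 + ½·-9·5² = -422.5 m; v ends -107 m/s.
12–17 s: v starts -107 m/s; Δx = -107·5 + ½·11·5² = -397.5 m; v ends -52 m/s.
x(17) = 4 + Σ Δx = -1012.5 m.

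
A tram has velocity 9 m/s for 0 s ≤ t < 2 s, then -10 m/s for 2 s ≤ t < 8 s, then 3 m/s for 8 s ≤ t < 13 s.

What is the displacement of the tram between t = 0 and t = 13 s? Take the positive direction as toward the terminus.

Net displacement equals the area under the velocity-time graph (areas below the axis count negative).
0–2 s: 9 × 2 = 18 m
2–8 s: -10 × 6 = -60 m
8–13 s: 3 × 5 = 15 m
Net displacement = -27 m

-27 m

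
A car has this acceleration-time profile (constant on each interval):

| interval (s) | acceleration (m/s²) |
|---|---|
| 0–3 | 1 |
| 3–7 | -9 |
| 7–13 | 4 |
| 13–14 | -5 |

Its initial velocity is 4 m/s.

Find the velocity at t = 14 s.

-10 m/s

Δv equals the area under the a-t graph; then v = v₀ + Δv.
0–3 s: 1 × 3 = 3 m/s
3–7 s: -9 × 4 = -36 m/s
7–13 s: 4 × 6 = 24 m/s
13–14 s: -5 × 1 = -5 m/s
Δv = -14 m/s, so v(14) = 4 + (-14) = -10 m/s.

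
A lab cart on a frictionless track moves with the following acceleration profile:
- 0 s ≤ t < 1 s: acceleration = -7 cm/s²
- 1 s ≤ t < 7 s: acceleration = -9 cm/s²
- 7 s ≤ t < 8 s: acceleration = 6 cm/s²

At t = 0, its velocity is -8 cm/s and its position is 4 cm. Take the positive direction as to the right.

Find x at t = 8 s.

-325.5 cm

On each constant-a segment, Δv = aΔt and Δx = v₀Δt + ½aΔt²; chain segment to segment.
0–1 s: v starts -8 cm/s; Δx = -8·1 + ½·-7·1² = -11.5 cm; v ends -15 cm/s.
1–7 s: v starts -15 cm/s; Δx = -15·6 + ½·-9·6² = -252 cm; v ends -69 cm/s.
7–8 s: v starts -69 cm/s; Δx = -69·1 + ½·6·1² = -66 cm; v ends -63 cm/s.
x(8) = 4 + Σ Δx = -325.5 cm.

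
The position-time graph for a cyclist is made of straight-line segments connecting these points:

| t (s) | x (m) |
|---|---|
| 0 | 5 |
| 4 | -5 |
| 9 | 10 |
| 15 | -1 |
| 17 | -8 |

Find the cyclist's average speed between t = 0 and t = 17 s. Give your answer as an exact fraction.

Average speed = (total path length)/(elapsed time); on a piecewise-linear x-t graph the path length is Σ|Δx|.
0–4 s: |Δx| = |-5 − 5| = 10 m
4–9 s: |Δx| = |10 − -5| = 15 m
9–15 s: |Δx| = |-1 − 10| = 11 m
15–17 s: |Δx| = |-8 − -1| = 7 m
Total path = 43 m; average speed = 43/17 = 43/17 m/s.

43/17 m/s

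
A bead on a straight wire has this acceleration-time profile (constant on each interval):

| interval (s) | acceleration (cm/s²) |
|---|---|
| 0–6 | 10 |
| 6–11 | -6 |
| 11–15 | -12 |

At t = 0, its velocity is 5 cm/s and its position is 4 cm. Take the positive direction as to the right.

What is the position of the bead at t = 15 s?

508 cm

On each constant-a segment, Δv = aΔt and Δx = v₀Δt + ½aΔt²; chain segment to segment.
0–6 s: v starts 5 cm/s; Δx = 5·6 + ½·10·6² = 210 cm; v ends 65 cm/s.
6–11 s: v starts 65 cm/s; Δx = 65·5 + ½·-6·5² = 250 cm; v ends 35 cm/s.
11–15 s: v starts 35 cm/s; Δx = 35·4 + ½·-12·4² = 44 cm; v ends -13 cm/s.
x(15) = 4 + Σ Δx = 508 cm.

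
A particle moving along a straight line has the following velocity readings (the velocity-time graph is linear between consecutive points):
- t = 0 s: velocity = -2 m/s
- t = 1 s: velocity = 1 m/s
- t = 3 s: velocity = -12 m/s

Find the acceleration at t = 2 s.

Acceleration is the slope of the v-t graph on 1–3 s: (-12 − 1)/(3 − 1) = -6.5 m/s².

-6.5 m/s²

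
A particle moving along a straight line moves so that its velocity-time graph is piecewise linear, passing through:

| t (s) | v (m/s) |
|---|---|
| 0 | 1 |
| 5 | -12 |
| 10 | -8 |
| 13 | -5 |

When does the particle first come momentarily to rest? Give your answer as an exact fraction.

v changes sign on 0–5 s (from 1 to -12); the graph is linear there, so v = 0 at t = 0 + (-1)·(5 − 0)/(-12 − 1) = 5/13 s.

t = 5/13 s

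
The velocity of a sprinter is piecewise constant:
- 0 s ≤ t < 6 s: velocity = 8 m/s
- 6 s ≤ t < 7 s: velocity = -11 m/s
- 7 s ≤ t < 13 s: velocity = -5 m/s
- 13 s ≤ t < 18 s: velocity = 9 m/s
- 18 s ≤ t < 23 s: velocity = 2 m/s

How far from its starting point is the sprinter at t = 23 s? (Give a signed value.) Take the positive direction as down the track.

Net displacement equals the area under the velocity-time graph (areas below the axis count negative).
0–6 s: 8 × 6 = 48 m
6–7 s: -11 × 1 = -11 m
7–13 s: -5 × 6 = -30 m
13–18 s: 9 × 5 = 45 m
18–23 s: 2 × 5 = 10 m
Net displacement = 62 m

62 m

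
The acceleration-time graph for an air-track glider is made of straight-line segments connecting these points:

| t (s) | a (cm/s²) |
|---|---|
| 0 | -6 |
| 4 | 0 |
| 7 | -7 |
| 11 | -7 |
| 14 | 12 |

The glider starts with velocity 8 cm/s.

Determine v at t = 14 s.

Δv equals the area under the a-t graph; then v = v₀ + Δv.
0–4 s: ½(-6 + 0)(4) = -12 cm/s
4–7 s: ½(0 + -7)(3) = -10.5 cm/s
7–11 s: -7 × 4 = -28 cm/s
11–14 s: ½(-7 + 12)(3) = 7.5 cm/s
Δv = -43 cm/s, so v(14) = 8 + (-43) = -35 cm/s.

-35 cm/s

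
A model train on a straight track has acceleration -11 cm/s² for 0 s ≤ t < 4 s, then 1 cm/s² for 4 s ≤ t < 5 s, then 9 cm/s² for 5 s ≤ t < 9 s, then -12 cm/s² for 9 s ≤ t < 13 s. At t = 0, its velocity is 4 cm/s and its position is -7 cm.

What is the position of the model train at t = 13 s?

-310.5 cm

On each constant-a segment, Δv = aΔt and Δx = v₀Δt + ½aΔt²; chain segment to segment.
0–4 s: v starts 4 cm/s; Δx = 4·4 + ½·-11·4² = -72 cm; v ends -40 cm/s.
4–5 s: v starts -40 cm/s; Δx = -40·1 + ½·1·1² = -39.5 cm; v ends -39 cm/s.
5–9 s: v starts -39 cm/s; Δx = -39·4 + ½·9·4² = -84 cm; v ends -3 cm/s.
9–13 s: v starts -3 cm/s; Δx = -3·4 + ½·-12·4² = -108 cm; v ends -51 cm/s.
x(13) = -7 + Σ Δx = -310.5 cm.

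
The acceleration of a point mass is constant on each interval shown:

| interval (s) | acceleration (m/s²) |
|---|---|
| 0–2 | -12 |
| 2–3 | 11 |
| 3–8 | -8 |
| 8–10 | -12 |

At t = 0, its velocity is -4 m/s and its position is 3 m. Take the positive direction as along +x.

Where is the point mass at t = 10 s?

-374.5 m

On each constant-a segment, Δv = aΔt and Δx = v₀Δt + ½aΔt²; chain segment to segment.
0–2 s: v starts -4 m/s; Δx = -4·2 + ½·-12·2² = -32 m; v ends -28 m/s.
2–3 s: v starts -28 m/s; Δx = -28·1 + ½·11·1² = -22.5 m; v ends -17 m/s.
3–8 s: v starts -17 m/s; Δx = -17·5 + ½·-8·5² = -185 m; v ends -57 m/s.
8–10 s: v starts -57 m/s; Δx = -57·2 + ½·-12·2² = -138 m; v ends -81 m/s.
x(10) = 3 + Σ Δx = -374.5 m.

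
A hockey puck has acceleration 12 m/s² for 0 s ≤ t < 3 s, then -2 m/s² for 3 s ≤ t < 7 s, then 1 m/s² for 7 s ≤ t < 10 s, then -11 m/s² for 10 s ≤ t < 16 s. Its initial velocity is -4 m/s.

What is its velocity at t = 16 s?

Δv equals the area under the a-t graph; then v = v₀ + Δv.
0–3 s: 12 × 3 = 36 m/s
3–7 s: -2 × 4 = -8 m/s
7–10 s: 1 × 3 = 3 m/s
10–16 s: -11 × 6 = -66 m/s
Δv = -35 m/s, so v(16) = -4 + (-35) = -39 m/s.

-39 m/s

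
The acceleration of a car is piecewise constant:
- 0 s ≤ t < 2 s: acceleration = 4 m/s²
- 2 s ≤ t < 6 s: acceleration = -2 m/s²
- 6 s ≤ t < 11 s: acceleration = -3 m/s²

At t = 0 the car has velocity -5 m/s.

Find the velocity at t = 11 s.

-20 m/s

Δv equals the area under the a-t graph; then v = v₀ + Δv.
0–2 s: 4 × 2 = 8 m/s
2–6 s: -2 × 4 = -8 m/s
6–11 s: -3 × 5 = -15 m/s
Δv = -15 m/s, so v(11) = -5 + (-15) = -20 m/s.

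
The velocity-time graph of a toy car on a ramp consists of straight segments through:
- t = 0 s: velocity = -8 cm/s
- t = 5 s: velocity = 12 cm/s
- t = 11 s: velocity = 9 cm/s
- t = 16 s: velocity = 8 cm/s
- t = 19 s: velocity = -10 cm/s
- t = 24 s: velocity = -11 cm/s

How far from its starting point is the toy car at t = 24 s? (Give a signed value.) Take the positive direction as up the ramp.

60 cm

Displacement is the signed area under the v-t curve.
0–5 s: ½(-8 + 12)(5) = 10 cm
5–11 s: ½(12 + 9)(6) = 63 cm
11–16 s: ½(9 + 8)(5) = 42.5 cm
16–19 s: ½(8 + -10)(3) = -3 cm
19–24 s: ½(-10 + -11)(5) = -52.5 cm
Net displacement = 60 cm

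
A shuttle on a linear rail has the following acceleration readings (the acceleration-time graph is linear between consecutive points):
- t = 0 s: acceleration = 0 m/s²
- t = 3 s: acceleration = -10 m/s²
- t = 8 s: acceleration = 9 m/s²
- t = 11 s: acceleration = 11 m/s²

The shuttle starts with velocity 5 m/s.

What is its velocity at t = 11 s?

Δv equals the area under the a-t graph; then v = v₀ + Δv.
0–3 s: ½(0 + -10)(3) = -15 m/s
3–8 s: ½(-10 + 9)(5) = -2.5 m/s
8–11 s: ½(9 + 11)(3) = 30 m/s
Δv = 12.5 m/s, so v(11) = 5 + (12.5) = 17.5 m/s.

17.5 m/s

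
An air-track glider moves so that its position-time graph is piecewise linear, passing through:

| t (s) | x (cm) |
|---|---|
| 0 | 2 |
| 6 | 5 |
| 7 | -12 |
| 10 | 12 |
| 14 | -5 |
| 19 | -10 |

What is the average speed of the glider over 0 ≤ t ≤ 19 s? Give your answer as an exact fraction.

66/19 cm/s

Average speed = (total path length)/(elapsed time); on a piecewise-linear x-t graph the path length is Σ|Δx|.
0–6 s: |Δx| = |5 − 2| = 3 cm
6–7 s: |Δx| = |-12 − 5| = 17 cm
7–10 s: |Δx| = |12 − -12| = 24 cm
10–14 s: |Δx| = |-5 − 12| = 17 cm
14–19 s: |Δx| = |-10 − -5| = 5 cm
Total path = 66 cm; average speed = 66/19 = 66/19 cm/s.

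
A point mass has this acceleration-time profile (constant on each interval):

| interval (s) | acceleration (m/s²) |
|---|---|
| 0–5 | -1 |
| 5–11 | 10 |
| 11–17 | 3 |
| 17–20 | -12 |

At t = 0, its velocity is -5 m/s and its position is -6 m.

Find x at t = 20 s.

On each constant-a segment, Δv = aΔt and Δx = v₀Δt + ½aΔt²; chain segment to segment.
0–5 s: v starts -5 m/s; Δx = -5·5 + ½·-1·5² = -37.5 m; v ends -10 m/s.
5–11 s: v starts -10 m/s; Δx = -10·6 + ½·10·6² = 120 m; v ends 50 m/s.
11–17 s: v starts 50 m/s; Δx = 50·6 + ½·3·6² = 354 m; v ends 68 m/s.
17–20 s: v starts 68 m/s; Δx = 68·3 + ½·-12·3² = 150 m; v ends 32 m/s.
x(20) = -6 + Σ Δx = 580.5 m.

580.5 m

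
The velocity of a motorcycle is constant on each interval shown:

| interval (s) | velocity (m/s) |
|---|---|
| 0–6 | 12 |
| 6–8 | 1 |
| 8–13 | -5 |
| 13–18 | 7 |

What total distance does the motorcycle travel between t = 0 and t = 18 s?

134 m

Distance (not displacement) is the total path length: add the absolute areas under v-t.
0–6 s: |12| × 6 = 72 m
6–8 s: |1| × 2 = 2 m
8–13 s: |-5| × 5 = 25 m
13–18 s: |7| × 5 = 35 m
Total distance = 134 m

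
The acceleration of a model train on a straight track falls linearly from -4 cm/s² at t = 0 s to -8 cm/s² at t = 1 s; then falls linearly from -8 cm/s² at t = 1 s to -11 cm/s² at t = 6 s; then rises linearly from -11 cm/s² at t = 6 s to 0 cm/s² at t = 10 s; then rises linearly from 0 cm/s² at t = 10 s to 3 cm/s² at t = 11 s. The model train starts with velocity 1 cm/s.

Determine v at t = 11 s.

Δv equals the area under the a-t graph; then v = v₀ + Δv.
0–1 s: ½(-4 + -8)(1) = -6 cm/s
1–6 s: ½(-8 + -11)(5) = -47.5 cm/s
6–10 s: ½(-11 + 0)(4) = -22 cm/s
10–11 s: ½(0 + 3)(1) = 1.5 cm/s
Δv = -74 cm/s, so v(11) = 1 + (-74) = -73 cm/s.

-73 cm/s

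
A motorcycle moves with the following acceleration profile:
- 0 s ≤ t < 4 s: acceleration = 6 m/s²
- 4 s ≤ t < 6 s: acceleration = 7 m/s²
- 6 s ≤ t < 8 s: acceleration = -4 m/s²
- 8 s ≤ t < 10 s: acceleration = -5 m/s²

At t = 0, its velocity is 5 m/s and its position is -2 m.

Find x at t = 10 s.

On each constant-a segment, Δv = aΔt and Δx = v₀Δt + ½aΔt²; chain segment to segment.
0–4 s: v starts 5 m/s; Δx = 5·4 + ½·6·4² = 68 m; v ends 29 m/s.
4–6 s: v starts 29 m/s; Δx = 29·2 + ½·7·2² = 72 m; v ends 43 m/s.
6–8 s: v starts 43 m/s; Δx = 43·2 + ½·-4·2² = 78 m; v ends 35 m/s.
8–10 s: v starts 35 m/s; Δx = 35·2 + ½·-5·2² = 60 m; v ends 25 m/s.
x(10) = -2 + Σ Δx = 276 m.

276 m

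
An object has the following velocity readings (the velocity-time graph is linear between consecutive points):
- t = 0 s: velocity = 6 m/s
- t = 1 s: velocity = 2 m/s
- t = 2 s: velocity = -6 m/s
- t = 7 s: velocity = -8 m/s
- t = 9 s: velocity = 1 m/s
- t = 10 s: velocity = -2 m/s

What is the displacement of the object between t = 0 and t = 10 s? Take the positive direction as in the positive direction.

Net displacement equals the area under the velocity-time graph (areas below the axis count negative).
0–1 s: ½(6 + 2)(1) = 4 m
1–2 s: ½(2 + -6)(1) = -2 m
2–7 s: ½(-6 + -8)(5) = -35 m
7–9 s: ½(-8 + 1)(2) = -7 m
9–10 s: ½(1 + -2)(1) = -0.5 m
Net displacement = -40.5 m

-40.5 m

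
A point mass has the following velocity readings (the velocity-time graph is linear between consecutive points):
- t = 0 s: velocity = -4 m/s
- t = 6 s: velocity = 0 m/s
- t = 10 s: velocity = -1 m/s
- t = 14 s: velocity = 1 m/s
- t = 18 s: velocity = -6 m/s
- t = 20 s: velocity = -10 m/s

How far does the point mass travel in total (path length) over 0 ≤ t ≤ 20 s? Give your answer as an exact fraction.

Distance (not displacement) is the total path length: add the absolute areas under v-t.
0–6 s: |½(-4 + 0)(6)| = 12 m
6–10 s: |½(0 + -1)(4)| = 2 m
10–14 s: v = 0 at t = 12 s; triangle areas 1 + 1 = 2 m
14–18 s: v = 0 at t = 102/7 s; triangle areas 2/7 + 72/7 = 74/7 m
18–20 s: |½(-6 + -10)(2)| = 16 m
Total distance = 298/7 m

298/7 m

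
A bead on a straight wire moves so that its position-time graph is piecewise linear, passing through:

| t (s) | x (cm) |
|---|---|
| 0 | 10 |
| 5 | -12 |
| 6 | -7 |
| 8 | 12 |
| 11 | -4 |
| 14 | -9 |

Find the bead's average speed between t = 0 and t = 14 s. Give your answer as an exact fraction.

67/14 cm/s

Average speed = (total path length)/(elapsed time); on a piecewise-linear x-t graph the path length is Σ|Δx|.
0–5 s: |Δx| = |-12 − 10| = 22 cm
5–6 s: |Δx| = |-7 − -12| = 5 cm
6–8 s: |Δx| = |12 − -7| = 19 cm
8–11 s: |Δx| = |-4 − 12| = 16 cm
11–14 s: |Δx| = |-9 − -4| = 5 cm
Total path = 67 cm; average speed = 67/14 = 67/14 cm/s.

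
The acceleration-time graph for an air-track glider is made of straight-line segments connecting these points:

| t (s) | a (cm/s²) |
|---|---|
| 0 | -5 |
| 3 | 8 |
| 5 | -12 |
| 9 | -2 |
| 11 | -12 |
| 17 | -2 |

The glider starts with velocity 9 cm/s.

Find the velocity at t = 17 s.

-74.5 cm/s

Δv equals the area under the a-t graph; then v = v₀ + Δv.
0–3 s: ½(-5 + 8)(3) = 4.5 cm/s
3–5 s: ½(8 + -12)(2) = -4 cm/s
5–9 s: ½(-12 + -2)(4) = -28 cm/s
9–11 s: ½(-2 + -12)(2) = -14 cm/s
11–17 s: ½(-12 + -2)(6) = -42 cm/s
Δv = -83.5 cm/s, so v(17) = 9 + (-83.5) = -74.5 cm/s.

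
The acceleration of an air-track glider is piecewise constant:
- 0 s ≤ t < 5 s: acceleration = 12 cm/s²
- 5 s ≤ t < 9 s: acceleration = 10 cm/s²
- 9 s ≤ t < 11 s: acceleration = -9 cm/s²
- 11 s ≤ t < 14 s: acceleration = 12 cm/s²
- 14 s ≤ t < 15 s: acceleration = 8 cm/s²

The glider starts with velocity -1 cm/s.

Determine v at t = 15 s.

125 cm/s

Δv equals the area under the a-t graph; then v = v₀ + Δv.
0–5 s: 12 × 5 = 60 cm/s
5–9 s: 10 × 4 = 40 cm/s
9–11 s: -9 × 2 = -18 cm/s
11–14 s: 12 × 3 = 36 cm/s
14–15 s: 8 × 1 = 8 cm/s
Δv = 126 cm/s, so v(15) = -1 + (126) = 125 cm/s.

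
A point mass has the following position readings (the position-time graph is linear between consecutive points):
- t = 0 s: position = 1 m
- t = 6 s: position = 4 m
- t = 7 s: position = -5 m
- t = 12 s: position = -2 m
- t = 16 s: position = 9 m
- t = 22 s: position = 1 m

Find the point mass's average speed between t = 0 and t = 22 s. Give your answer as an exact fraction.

Average speed = (total path length)/(elapsed time); on a piecewise-linear x-t graph the path length is Σ|Δx|.
0–6 s: |Δx| = |4 − 1| = 3 m
6–7 s: |Δx| = |-5 − 4| = 9 m
7–12 s: |Δx| = |-2 − -5| = 3 m
12–16 s: |Δx| = |9 − -2| = 11 m
16–22 s: |Δx| = |1 − 9| = 8 m
Total path = 34 m; average speed = 34/22 = 17/11 m/s.

17/11 m/s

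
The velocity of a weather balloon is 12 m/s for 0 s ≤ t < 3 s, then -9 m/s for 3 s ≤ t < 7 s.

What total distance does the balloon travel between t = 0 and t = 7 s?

Distance (not displacement) is the total path length: add the absolute areas under v-t.
0–3 s: |12| × 3 = 36 m
3–7 s: |-9| × 4 = 36 m
Total distance = 72 m

72 m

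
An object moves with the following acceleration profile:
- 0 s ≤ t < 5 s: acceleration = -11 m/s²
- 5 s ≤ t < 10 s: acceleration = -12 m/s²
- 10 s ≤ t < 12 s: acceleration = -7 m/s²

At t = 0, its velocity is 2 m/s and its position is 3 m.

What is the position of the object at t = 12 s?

On each constant-a segment, Δv = aΔt and Δx = v₀Δt + ½aΔt²; chain segment to segment.
0–5 s: v starts 2 m/s; Δx = 2·5 + ½·-11·5² = -127.5 m; v ends -53 m/s.
5–10 s: v starts -53 m/s; Δx = -53·5 + ½·-12·5² = -415 m; v ends -113 m/s.
10–12 s: v starts -113 m/s; Δx = -113·2 + ½·-7·2² = -240 m; v ends -127 m/s.
x(12) = 3 + Σ Δx = -779.5 m.

-779.5 m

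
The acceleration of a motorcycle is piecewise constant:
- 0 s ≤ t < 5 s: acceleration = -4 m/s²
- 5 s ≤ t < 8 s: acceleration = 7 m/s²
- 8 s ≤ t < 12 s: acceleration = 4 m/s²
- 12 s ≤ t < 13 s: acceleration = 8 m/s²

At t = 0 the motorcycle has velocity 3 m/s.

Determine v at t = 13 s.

Δv equals the area under the a-t graph; then v = v₀ + Δv.
0–5 s: -4 × 5 = -20 m/s
5–8 s: 7 × 3 = 21 m/s
8–12 s: 4 × 4 = 16 m/s
12–13 s: 8 × 1 = 8 m/s
Δv = 25 m/s, so v(13) = 3 + (25) = 28 m/s.

28 m/s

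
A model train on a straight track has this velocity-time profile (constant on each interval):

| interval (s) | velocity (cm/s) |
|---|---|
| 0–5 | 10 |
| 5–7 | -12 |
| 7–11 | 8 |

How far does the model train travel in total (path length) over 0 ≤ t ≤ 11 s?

106 cm

Distance (not displacement) is the total path length: add the absolute areas under v-t.
0–5 s: |10| × 5 = 50 cm
5–7 s: |-12| × 2 = 24 cm
7–11 s: |8| × 4 = 32 cm
Total distance = 106 cm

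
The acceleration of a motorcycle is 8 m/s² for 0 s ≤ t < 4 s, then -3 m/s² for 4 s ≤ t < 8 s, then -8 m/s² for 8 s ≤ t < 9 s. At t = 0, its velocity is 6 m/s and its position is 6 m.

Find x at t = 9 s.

On each constant-a segment, Δv = aΔt and Δx = v₀Δt + ½aΔt²; chain segment to segment.
0–4 s: v starts 6 m/s; Δx = 6·4 + ½·8·4² = 88 m; v ends 38 m/s.
4–8 s: v starts 38 m/s; Δx = 38·4 + ½·-3·4² = 128 m; v ends 26 m/s.
8–9 s: v starts 26 m/s; Δx = 26·1 + ½·-8·1² = 22 m; v ends 18 m/s.
x(9) = 6 + Σ Δx = 244 m.

244 m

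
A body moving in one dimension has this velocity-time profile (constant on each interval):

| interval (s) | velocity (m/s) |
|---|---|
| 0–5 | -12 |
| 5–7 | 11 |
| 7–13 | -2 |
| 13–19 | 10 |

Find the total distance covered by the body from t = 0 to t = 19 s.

154 m

Distance (not displacement) is the total path length: add the absolute areas under v-t.
0–5 s: |-12| × 5 = 60 m
5–7 s: |11| × 2 = 22 m
7–13 s: |-2| × 6 = 12 m
13–19 s: |10| × 6 = 60 m
Total distance = 154 m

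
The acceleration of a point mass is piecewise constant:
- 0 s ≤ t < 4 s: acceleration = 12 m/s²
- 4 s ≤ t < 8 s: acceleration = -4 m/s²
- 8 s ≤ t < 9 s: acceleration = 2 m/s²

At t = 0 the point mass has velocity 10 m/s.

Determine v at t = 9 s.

44 m/s

Δv equals the area under the a-t graph; then v = v₀ + Δv.
0–4 s: 12 × 4 = 48 m/s
4–8 s: -4 × 4 = -16 m/s
8–9 s: 2 × 1 = 2 m/s
Δv = 34 m/s, so v(9) = 10 + (34) = 44 m/s.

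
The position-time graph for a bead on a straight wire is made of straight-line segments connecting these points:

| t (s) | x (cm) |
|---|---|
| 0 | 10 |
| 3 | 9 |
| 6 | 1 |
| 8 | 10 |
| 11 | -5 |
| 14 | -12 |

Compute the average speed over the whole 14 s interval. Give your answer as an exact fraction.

Average speed = (total path length)/(elapsed time); on a piecewise-linear x-t graph the path length is Σ|Δx|.
0–3 s: |Δx| = |9 − 10| = 1 cm
3–6 s: |Δx| = |1 − 9| = 8 cm
6–8 s: |Δx| = |10 − 1| = 9 cm
8–11 s: |Δx| = |-5 − 10| = 15 cm
11–14 s: |Δx| = |-12 − -5| = 7 cm
Total path = 40 cm; average speed = 40/14 = 20/7 cm/s.

20/7 cm/s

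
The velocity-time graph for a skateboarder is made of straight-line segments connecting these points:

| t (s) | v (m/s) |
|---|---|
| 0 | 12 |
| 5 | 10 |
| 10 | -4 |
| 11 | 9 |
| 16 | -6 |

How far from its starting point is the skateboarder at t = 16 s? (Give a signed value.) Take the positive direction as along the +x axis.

80 m

Net displacement equals the area under the velocity-time graph (areas below the axis count negative).
0–5 s: ½(12 + 10)(5) = 55 m
5–10 s: ½(10 + -4)(5) = 15 m
10–11 s: ½(-4 + 9)(1) = 2.5 m
11–16 s: ½(9 + -6)(5) = 7.5 m
Net displacement = 80 m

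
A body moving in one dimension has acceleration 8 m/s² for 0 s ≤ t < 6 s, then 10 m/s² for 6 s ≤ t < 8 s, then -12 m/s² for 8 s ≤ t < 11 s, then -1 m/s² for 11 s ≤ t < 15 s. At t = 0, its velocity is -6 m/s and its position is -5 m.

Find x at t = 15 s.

435 m

On each constant-a segment, Δv = aΔt and Δx = v₀Δt + ½aΔt²; chain segment to segment.
0–6 s: v starts -6 m/s; Δx = -6·6 + ½·8·6² = 108 m; v ends 42 m/s.
6–8 s: v starts 42 m/s; Δx = 42·2 + ½·10·2² = 104 m; v ends 62 m/s.
8–11 s: v starts 62 m/s; Δx = 62·3 + ½·-12·3² = 132 m; v ends 26 m/s.
11–15 s: v starts 26 m/s; Δx = 26·4 + ½·-1·4² = 96 m; v ends 22 m/s.
x(15) = -5 + Σ Δx = 435 m.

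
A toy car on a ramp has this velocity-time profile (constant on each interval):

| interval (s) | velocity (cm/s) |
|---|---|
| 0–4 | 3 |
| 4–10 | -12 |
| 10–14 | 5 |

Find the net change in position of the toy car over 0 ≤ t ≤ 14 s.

Net displacement equals the area under the velocity-time graph (areas below the axis count negative).
0–4 s: 3 × 4 = 12 cm
4–10 s: -12 × 6 = -72 cm
10–14 s: 5 × 4 = 20 cm
Net displacement = -40 cm

-40 cm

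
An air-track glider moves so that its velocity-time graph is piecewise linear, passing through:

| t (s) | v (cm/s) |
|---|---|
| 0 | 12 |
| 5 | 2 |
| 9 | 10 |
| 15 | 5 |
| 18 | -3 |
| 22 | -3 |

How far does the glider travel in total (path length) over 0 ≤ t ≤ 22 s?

122.375 cm

Distance (not displacement) is the total path length: add the absolute areas under v-t.
0–5 s: |½(12 + 2)(5)| = 35 cm
5–9 s: |½(2 + 10)(4)| = 24 cm
9–15 s: |½(10 + 5)(6)| = 45 cm
15–18 s: v = 0 at t = 16.875 s; triangle areas 4.6875 + 1.6875 = 6.375 cm
18–22 s: |-3| × 4 = 12 cm
Total distance = 122.375 cm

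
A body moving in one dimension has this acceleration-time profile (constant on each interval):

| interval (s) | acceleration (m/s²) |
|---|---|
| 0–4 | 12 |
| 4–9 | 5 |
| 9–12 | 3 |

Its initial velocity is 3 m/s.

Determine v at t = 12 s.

85 m/s

Δv equals the area under the a-t graph; then v = v₀ + Δv.
0–4 s: 12 × 4 = 48 m/s
4–9 s: 5 × 5 = 25 m/s
9–12 s: 3 × 3 = 9 m/s
Δv = 82 m/s, so v(12) = 3 + (82) = 85 m/s.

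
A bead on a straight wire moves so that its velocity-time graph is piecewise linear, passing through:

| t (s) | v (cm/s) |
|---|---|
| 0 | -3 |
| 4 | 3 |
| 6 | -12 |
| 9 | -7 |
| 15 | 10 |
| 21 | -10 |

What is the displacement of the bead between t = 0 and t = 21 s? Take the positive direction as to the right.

Displacement is the signed area under the v-t curve.
0–4 s: ½(-3 + 3)(4) = 0 cm
4–6 s: ½(3 + -12)(2) = -9 cm
6–9 s: ½(-12 + -7)(3) = -28.5 cm
9–15 s: ½(-7 + 10)(6) = 9 cm
15–21 s: ½(10 + -10)(6) = 0 cm
Net displacement = -28.5 cm

-28.5 cm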